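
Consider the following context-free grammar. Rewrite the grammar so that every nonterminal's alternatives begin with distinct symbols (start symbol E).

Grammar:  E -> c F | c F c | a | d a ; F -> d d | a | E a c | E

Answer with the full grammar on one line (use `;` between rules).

E -> a | d a | c F E'; F -> d d | a | E F'; E' -> ε | c; F' -> a c | ε

E has alternatives sharing prefix 'c F': factor to E → c F E' with E' → ε | c.
F has alternatives sharing prefix 'E': factor to F → E F' with F' → a c | ε.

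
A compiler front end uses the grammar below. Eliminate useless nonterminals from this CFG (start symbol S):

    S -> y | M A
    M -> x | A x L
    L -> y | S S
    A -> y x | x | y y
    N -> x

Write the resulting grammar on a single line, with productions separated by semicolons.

S -> y | M A; M -> x | A x L; L -> y | S S; A -> y x | x | y y

Generating nonterminals: {A, L, M, N, S}.
Reachable from S after that: {A, L, M, S}.
Removed useless symbols: {N} and every production mentioning them.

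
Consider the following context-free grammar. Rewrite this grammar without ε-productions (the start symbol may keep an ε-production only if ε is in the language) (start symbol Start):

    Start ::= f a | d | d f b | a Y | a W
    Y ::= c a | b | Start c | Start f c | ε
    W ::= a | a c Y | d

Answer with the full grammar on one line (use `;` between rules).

The nullable symbols are {Y}.
ε ∉ L(G), so no ε-production is kept.
Add the nullable-subset variants: Start → a Y gives a Y | a. W → a c Y gives a c Y | a c.

Start ::= f a | d | d f b | a Y | a | a W; Y ::= c a | b | Start c | Start f c; W ::= a | a c Y | a c | d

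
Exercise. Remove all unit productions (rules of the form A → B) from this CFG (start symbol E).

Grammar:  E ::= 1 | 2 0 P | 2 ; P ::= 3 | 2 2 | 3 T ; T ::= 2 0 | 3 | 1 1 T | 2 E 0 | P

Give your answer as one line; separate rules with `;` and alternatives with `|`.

Unit pairs: T ⇒* {P}.
For each unit pair (A, B), copy every non-unit production of B to A, then drop all unit productions.

E ::= 1 | 2 0 P | 2; P ::= 3 | 2 2 | 3 T; T ::= 3 | 2 2 | 3 T | 2 0 | 1 1 T | 2 E 0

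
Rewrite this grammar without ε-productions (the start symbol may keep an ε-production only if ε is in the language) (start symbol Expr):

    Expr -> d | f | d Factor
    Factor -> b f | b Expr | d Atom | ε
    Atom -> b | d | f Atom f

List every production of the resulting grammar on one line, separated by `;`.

Expr -> d | f | d Factor; Factor -> b f | b Expr | d Atom; Atom -> b | d | f Atom f

Nullable nonterminals: {Factor}.
ε ∉ L(G), so no ε-production is kept.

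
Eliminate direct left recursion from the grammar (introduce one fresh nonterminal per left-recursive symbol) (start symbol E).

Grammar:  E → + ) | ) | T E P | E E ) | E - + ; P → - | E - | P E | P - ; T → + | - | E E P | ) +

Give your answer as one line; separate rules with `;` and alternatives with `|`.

Left recursion appears on E, P.
For E: α = {E ), - +}, β = {+ ), ), T E P}. Rewrite as E → β E' and E' → α E' | ε.
For P: α = {E, -}, β = {-, E -}. Rewrite as P → β P' and P' → α P' | ε.

E → + ) E' | ) E' | T E P E'; P → - P' | E - P'; T → + | - | E E P | ) +; E' → E ) E' | - + E' | ε; P' → E P' | - P' | ε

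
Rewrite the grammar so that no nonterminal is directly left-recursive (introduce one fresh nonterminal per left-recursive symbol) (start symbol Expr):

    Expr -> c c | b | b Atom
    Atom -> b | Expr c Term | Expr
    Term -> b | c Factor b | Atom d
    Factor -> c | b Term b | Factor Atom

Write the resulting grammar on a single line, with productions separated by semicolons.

Expr -> c c | b | b Atom; Atom -> b | Expr c Term | Expr; Term -> b | c Factor b | Atom d; Factor -> c Factor1 | b Term b Factor1; Factor1 -> Atom Factor1 | eps

Directly left-recursive nonterminal: Factor.
For Factor: α = {Atom}, β = {c, b Term b}. Rewrite as Factor → β Factor1 and Factor1 → α Factor1 | ε.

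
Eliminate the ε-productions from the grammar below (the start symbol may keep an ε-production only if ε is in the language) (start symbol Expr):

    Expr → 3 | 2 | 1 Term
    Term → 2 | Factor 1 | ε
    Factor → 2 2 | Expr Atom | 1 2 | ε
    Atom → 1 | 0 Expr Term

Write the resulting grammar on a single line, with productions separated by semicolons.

The nullable symbols are {Factor, Term}.
ε ∉ L(G), so no ε-production is kept.
For each production, add variants omitting each subset of nullable occurrences: Expr → 1 Term gives 1 Term | 1. Term → Factor 1 gives Factor 1 | 1. Atom → 0 Expr Term gives 0 Expr Term | 0 Expr.

Expr → 3 | 2 | 1 Term | 1; Term → 2 | Factor 1 | 1; Factor → 2 2 | Expr Atom | 1 2; Atom → 1 | 0 Expr Term | 0 Expr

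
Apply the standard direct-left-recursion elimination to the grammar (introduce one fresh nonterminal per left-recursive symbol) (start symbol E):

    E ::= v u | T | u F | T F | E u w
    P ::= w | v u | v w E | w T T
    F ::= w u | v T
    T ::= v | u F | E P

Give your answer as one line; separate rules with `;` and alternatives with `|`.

E ::= v u E' | T E' | u F E' | T F E'; P ::= w | v u | v w E | w T T; F ::= w u | v T; T ::= v | u F | E P; E' ::= u w E' | ε

Left recursion appears on E.
For E: α = {u w}, β = {v u, T, u F, T F}. Rewrite as E → β E' and E' → α E' | ε.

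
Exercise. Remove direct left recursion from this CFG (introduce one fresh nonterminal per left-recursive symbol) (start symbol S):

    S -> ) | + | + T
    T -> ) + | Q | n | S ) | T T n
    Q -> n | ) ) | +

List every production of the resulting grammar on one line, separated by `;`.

S -> ) | + | + T; T -> ) + T' | Q T' | n T' | S ) T'; Q -> n | ) ) | +; T' -> T n T' | ε

Left recursion appears on T.
For T: α = {T n}, β = {) +, Q, n, S )}. Rewrite as T → β T' and T' → α T' | ε.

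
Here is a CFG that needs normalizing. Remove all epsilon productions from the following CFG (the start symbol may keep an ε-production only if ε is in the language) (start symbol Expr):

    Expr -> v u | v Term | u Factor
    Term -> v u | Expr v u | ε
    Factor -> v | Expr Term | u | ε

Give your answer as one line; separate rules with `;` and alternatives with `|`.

Expr -> v u | v Term | v | u Factor | u; Term -> v u | Expr v u; Factor -> v | Expr Term | Expr | u

Nullable set = {Factor, Term}.
ε ∉ L(G), so no ε-production is kept.
Add the nullable-subset variants: Expr → v Term gives v Term | v. Expr → u Factor gives u Factor | u. Factor → Expr Term gives Expr Term | Expr.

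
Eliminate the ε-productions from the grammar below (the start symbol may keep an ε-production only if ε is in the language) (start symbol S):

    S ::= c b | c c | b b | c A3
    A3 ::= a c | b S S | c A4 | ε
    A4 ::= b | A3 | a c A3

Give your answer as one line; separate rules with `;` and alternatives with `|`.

The nullable symbols are {A3, A4}.
ε ∉ L(G), so no ε-production is kept.
For each production, add variants omitting each subset of nullable occurrences: S → c A3 gives c A3 | c. A3 → c A4 gives c A4 | c. A4 → a c A3 gives a c A3 | a c.

S ::= c b | c c | b b | c A3 | c; A3 ::= a c | b S S | c A4 | c; A4 ::= b | A3 | a c A3 | a c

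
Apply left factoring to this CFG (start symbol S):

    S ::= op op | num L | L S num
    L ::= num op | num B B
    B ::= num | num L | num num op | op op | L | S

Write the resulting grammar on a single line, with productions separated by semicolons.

S ::= op op | num L | L S num; L ::= num L'; B ::= op op | L | S | num B'; L' ::= op | B B; B' ::= ε | L | num op

L has alternatives sharing prefix 'num': factor to L → num L' with L' → op | B B.
B has alternatives sharing prefix 'num': factor to B → num B' with B' → ε | L | num op.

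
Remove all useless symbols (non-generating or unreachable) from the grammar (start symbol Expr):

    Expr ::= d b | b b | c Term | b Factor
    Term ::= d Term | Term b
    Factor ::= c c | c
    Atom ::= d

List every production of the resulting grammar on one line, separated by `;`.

Expr ::= d b | b b | b Factor; Factor ::= c c | c

Generating nonterminals: {Atom, Expr, Factor}.
Reachable from Expr after that: {Expr, Factor}.
Removed useless symbols: {Atom, Term} and every production mentioning them.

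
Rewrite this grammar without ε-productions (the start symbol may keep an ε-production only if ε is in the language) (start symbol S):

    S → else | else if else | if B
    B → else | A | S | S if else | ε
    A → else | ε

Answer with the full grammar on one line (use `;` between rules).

S → else | else if else | if B | if; B → else | A | S | S if else; A → else

The nullable symbols are {A, B}.
ε ∉ L(G), so no ε-production is kept.
Add the nullable-subset variants: S → if B gives if B | if.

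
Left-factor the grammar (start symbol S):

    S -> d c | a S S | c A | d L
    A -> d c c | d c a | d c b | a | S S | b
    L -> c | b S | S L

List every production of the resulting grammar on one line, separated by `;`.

S -> a S S | c A | d S'; A -> a | S S | b | d c A'; L -> c | b S | S L; S' -> c | L; A' -> c | a | b

S has alternatives sharing prefix 'd': factor to S → d S' with S' → c | L.
A has alternatives sharing prefix 'd c': factor to A → d c A' with A' → c | a | b.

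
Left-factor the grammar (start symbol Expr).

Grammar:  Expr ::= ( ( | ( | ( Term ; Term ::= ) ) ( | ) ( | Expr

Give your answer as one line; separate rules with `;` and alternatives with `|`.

Expr has alternatives sharing prefix '(': factor to Expr → ( Expr1 with Expr1 → ( | ε | Term.
Term has alternatives sharing prefix ')': factor to Term → ) Term1 with Term1 → ) ( | (.

Expr ::= ( Expr1; Term ::= Expr | ) Term1; Expr1 ::= ( | eps | Term; Term1 ::= ) ( | (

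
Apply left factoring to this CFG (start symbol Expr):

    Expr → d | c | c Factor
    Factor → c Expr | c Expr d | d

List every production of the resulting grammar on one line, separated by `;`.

Expr → d | c Expr1; Factor → d | c Expr Factor1; Expr1 → ε | Factor; Factor1 → ε | d

Expr has alternatives sharing prefix 'c': factor to Expr → c Expr1 with Expr1 → ε | Factor.
Factor has alternatives sharing prefix 'c Expr': factor to Factor → c Expr Factor1 with Factor1 → ε | d.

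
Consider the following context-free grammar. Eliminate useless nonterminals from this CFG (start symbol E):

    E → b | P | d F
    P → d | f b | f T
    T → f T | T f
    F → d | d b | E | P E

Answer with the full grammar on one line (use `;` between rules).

E → b | P | d F; P → d | f b; F → d | d b | E | P E

Generating nonterminals: {E, F, P}.
Reachable from E after that: {E, F, P}.
Removed useless symbols: {T} and every production mentioning them.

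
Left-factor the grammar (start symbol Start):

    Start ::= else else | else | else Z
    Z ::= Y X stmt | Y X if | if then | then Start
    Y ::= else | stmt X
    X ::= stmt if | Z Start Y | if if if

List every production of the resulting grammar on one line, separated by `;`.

Start has alternatives sharing prefix 'else': factor to Start → else Start1 with Start1 → else | ε | Z.
Z has alternatives sharing prefix 'Y X': factor to Z → Y X Z1 with Z1 → stmt | if.

Start ::= else Start1; Z ::= if then | then Start | Y X Z1; Y ::= else | stmt X; X ::= stmt if | Z Start Y | if if if; Start1 ::= else | eps | Z; Z1 ::= stmt | if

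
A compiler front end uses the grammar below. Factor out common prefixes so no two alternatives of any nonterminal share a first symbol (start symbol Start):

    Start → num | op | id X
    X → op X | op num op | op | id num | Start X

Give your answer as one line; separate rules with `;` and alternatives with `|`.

Start → num | op | id X; X → id num | Start X | op X1; X1 → X | num op | epsilon

X has alternatives sharing prefix 'op': factor to X → op X1 with X1 → X | num op | ε.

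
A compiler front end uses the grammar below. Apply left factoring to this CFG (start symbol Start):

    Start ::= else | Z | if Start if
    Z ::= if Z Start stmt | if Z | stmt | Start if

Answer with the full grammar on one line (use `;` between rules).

Start ::= else | Z | if Start if; Z ::= stmt | Start if | if Z Z1; Z1 ::= Start stmt | eps

Z has alternatives sharing prefix 'if Z': factor to Z → if Z Z1 with Z1 → Start stmt | ε.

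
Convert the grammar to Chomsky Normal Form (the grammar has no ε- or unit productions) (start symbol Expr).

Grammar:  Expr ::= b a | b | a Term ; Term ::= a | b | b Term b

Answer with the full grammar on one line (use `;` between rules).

Expr ::= X1 X2 | b | X2 Term; Term ::= a | b | X1 Y1; X1 ::= b; X2 ::= a; Y1 ::= Term X1

Introduce a nonterminal for each terminal appearing in a rule of length ≥ 2: X1 → b, X2 → a.
Binarize each right-hand side of length ≥ 3 by chaining fresh nonterminals (Y1, Y2, …): affected rules were Term → X1 Term X1.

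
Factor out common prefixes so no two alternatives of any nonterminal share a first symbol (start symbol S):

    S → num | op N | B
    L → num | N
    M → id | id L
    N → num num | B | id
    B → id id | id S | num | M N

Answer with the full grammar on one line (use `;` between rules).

M has alternatives sharing prefix 'id': factor to M → id M' with M' → ε | L.
B has alternatives sharing prefix 'id': factor to B → id B' with B' → id | S.

S → num | op N | B; L → num | N; M → id M'; N → num num | B | id; B → num | M N | id B'; M' → ε | L; B' → id | S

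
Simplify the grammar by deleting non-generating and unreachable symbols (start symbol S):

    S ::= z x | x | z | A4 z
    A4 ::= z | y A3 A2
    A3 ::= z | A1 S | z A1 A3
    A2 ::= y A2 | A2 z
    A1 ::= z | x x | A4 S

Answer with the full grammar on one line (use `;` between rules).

S ::= z x | x | z | A4 z; A4 ::= z

Generating nonterminals: {A1, A3, A4, S}.
Reachable from S after that: {A4, S}.
Removed useless symbols: {A1, A2, A3} and every production mentioning them.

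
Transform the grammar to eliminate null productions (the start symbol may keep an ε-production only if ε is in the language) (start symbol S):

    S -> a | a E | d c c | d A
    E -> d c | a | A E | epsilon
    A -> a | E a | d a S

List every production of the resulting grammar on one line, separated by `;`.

The nullable symbols are {E}.
ε ∉ L(G), so no ε-production is kept.
For each production, add variants omitting each subset of nullable occurrences: E → A E gives A E | A.

S -> a | a E | d c c | d A; E -> d c | a | A E | A; A -> a | E a | d a S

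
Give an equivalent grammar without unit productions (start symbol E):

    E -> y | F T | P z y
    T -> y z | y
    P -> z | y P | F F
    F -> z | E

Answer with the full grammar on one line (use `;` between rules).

E -> y | F T | P z y; T -> y z | y; P -> z | y P | F F; F -> y | F T | P z y | z

Unit pairs: F ⇒* {E}.
For each unit pair (A, B), copy every non-unit production of B to A, then drop all unit productions.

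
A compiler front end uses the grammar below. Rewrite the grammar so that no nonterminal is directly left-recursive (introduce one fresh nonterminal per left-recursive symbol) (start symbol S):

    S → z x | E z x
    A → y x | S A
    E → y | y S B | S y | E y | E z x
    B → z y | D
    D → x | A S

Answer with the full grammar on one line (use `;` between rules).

Left recursion appears on E.
For E: α = {y, z x}, β = {y, y S B, S y}. Rewrite as E → β E' and E' → α E' | ε.

S → z x | E z x; A → y x | S A; E → y E' | y S B E' | S y E'; B → z y | D; D → x | A S; E' → y E' | z x E' | ε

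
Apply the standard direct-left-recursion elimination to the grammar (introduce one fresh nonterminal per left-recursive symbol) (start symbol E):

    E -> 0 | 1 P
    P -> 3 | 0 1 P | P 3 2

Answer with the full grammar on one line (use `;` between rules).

E -> 0 | 1 P; P -> 3 P' | 0 1 P P'; P' -> 3 2 P' | epsilon

P is directly left-recursive.
For P: α = {3 2}, β = {3, 0 1 P}. Rewrite as P → β P' and P' → α P' | ε.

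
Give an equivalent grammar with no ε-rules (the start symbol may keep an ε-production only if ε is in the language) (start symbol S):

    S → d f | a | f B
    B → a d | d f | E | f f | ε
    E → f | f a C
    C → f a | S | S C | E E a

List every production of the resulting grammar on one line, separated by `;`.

S → d f | a | f B | f; B → a d | d f | E | f f; E → f | f a C; C → f a | S | S C | E E a

Nullable nonterminals: {B}.
ε ∉ L(G), so no ε-production is kept.
For each production, add variants omitting each subset of nullable occurrences: S → f B gives f B | f.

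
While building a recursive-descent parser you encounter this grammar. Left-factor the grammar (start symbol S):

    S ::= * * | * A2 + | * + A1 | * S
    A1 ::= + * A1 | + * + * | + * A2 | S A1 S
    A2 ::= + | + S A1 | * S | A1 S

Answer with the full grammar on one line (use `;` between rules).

S has alternatives sharing prefix '*': factor to S → * S' with S' → * | A2 + | + A1 | S.
A1 has alternatives sharing prefix '+ *': factor to A1 → + * A1' with A1' → A1 | + * | A2.
A2 has alternatives sharing prefix '+': factor to A2 → + A2' with A2' → ε | S A1.

S ::= * S'; A1 ::= S A1 S | + * A1'; A2 ::= * S | A1 S | + A2'; S' ::= * | A2 + | + A1 | S; A1' ::= A1 | + * | A2; A2' ::= ε | S A1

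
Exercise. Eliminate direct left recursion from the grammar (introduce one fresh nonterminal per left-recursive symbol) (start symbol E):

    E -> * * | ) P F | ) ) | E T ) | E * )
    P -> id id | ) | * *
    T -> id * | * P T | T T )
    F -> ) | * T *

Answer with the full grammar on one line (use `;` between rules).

Left recursion appears on E, T.
For E: α = {T ), * )}, β = {* *, ) P F, ) )}. Rewrite as E → β E' and E' → α E' | ε.
For T: α = {T )}, β = {id *, * P T}. Rewrite as T → β T' and T' → α T' | ε.

E -> * * E' | ) P F E' | ) ) E'; P -> id id | ) | * *; T -> id * T' | * P T T'; F -> ) | * T *; E' -> T ) E' | * ) E' | ε; T' -> T ) T' | ε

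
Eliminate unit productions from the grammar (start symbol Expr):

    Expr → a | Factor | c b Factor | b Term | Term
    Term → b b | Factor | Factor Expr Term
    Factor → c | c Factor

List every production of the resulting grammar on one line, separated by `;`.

Expr → b b | Factor Expr Term | c | c Factor | a | c b Factor | b Term; Term → b b | Factor Expr Term | c | c Factor; Factor → c | c Factor

Unit pairs: Expr ⇒* {Factor, Term}; Term ⇒* {Factor}.
For every A with A ⇒* B via unit rules, add B's non-unit alternatives to A; then delete every rule of the form X → Y.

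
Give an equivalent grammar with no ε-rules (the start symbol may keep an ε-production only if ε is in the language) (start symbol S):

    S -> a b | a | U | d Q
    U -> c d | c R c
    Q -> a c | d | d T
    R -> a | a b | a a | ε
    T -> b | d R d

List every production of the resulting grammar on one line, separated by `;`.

S -> a b | a | U | d Q; U -> c d | c R c | c c; Q -> a c | d | d T; R -> a | a b | a a; T -> b | d R d | d d

The nullable symbols are {R}.
ε ∉ L(G), so no ε-production is kept.
Expand every rule over subsets of its nullable positions: U → c R c gives c R c | c c. T → d R d gives d R d | d d.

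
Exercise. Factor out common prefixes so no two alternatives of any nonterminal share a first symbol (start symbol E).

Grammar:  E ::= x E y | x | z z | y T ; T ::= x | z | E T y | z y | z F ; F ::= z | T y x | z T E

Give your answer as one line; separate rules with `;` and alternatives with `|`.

E ::= z z | y T | x E'; T ::= x | E T y | z T'; F ::= T y x | z F'; E' ::= E y | ε; T' ::= ε | y | F; F' ::= ε | T E

E has alternatives sharing prefix 'x': factor to E → x E' with E' → E y | ε.
T has alternatives sharing prefix 'z': factor to T → z T' with T' → ε | y | F.
F has alternatives sharing prefix 'z': factor to F → z F' with F' → ε | T E.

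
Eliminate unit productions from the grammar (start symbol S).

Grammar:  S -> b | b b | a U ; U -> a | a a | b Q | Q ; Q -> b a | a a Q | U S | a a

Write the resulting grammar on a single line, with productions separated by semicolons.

Unit pairs: U ⇒* {Q}.
For every A with A ⇒* B via unit rules, add B's non-unit alternatives to A; then delete every rule of the form X → Y.

S -> b | b b | a U; U -> a | a a | b Q | b a | a a Q | U S; Q -> b a | a a Q | U S | a a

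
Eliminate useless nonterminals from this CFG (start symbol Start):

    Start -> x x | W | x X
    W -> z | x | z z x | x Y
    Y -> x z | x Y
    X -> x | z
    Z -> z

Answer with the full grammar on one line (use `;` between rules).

Generating nonterminals: {Start, W, X, Y, Z}.
Reachable from Start after that: {Start, W, X, Y}.
Removed useless symbols: {Z} and every production mentioning them.

Start -> x x | W | x X; W -> z | x | z z x | x Y; Y -> x z | x Y; X -> x | z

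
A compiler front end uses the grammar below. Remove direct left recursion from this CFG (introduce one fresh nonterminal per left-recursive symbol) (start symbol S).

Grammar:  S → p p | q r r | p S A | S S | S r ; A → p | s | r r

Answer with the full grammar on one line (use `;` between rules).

S is directly left-recursive.
For S: α = {S, r}, β = {p p, q r r, p S A}. Rewrite as S → β S' and S' → α S' | ε.

S → p p S' | q r r S' | p S A S'; A → p | s | r r; S' → S S' | r S' | ε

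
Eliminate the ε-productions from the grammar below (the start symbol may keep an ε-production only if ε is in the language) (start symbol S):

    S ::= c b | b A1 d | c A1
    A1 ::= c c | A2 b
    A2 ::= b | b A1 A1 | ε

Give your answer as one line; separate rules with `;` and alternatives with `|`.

S ::= c b | b A1 d | c A1; A1 ::= c c | A2 b | b; A2 ::= b | b A1 A1

Nullable nonterminals: {A2}.
ε ∉ L(G), so no ε-production is kept.
Add the nullable-subset variants: A1 → A2 b gives A2 b | b.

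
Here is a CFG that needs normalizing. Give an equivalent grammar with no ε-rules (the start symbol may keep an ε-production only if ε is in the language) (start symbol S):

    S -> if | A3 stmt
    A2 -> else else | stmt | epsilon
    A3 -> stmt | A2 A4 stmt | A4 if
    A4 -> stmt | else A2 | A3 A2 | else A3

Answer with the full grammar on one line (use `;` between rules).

Nullable nonterminals: {A2}.
ε ∉ L(G), so no ε-production is kept.
For each production, add variants omitting each subset of nullable occurrences: A3 → A2 A4 stmt gives A2 A4 stmt | A4 stmt. A4 → else A2 gives else A2 | else. A4 → A3 A2 gives A3 A2 | A3.

S -> if | A3 stmt; A2 -> else else | stmt; A3 -> stmt | A2 A4 stmt | A4 stmt | A4 if; A4 -> stmt | else A2 | else | A3 A2 | A3 | else A3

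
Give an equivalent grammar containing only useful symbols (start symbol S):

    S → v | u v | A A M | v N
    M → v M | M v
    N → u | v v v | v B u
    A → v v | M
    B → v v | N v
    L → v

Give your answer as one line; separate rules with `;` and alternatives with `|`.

S → v | u v | v N; N → u | v v v | v B u; B → v v | N v

Generating nonterminals: {A, B, L, N, S}.
Reachable from S after that: {B, N, S}.
Removed useless symbols: {A, L, M} and every production mentioning them.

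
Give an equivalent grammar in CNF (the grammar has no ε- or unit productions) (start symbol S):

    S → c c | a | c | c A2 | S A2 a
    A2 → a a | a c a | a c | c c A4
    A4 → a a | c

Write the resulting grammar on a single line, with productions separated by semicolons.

S → X1 X1 | a | c | X1 A2 | S Y1; A2 → X2 X2 | X2 Y2 | X2 X1 | X1 Y3; A4 → X2 X2 | c; X1 → c; X2 → a; Y1 → A2 X2; Y2 → X1 X2; Y3 → X1 A4

Introduce a nonterminal for each terminal appearing in a rule of length ≥ 2: X1 → c, X2 → a.
Binarize each right-hand side of length ≥ 3 by chaining fresh nonterminals (Y1, Y2, …): affected rules were S → S A2 X2; A2 → X2 X1 X2; A2 → X1 X1 A4.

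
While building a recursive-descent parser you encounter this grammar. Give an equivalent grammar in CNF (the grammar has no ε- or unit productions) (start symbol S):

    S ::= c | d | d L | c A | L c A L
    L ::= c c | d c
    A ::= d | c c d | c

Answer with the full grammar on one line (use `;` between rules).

Introduce a nonterminal for each terminal appearing in a rule of length ≥ 2: X1 → d, X2 → c.
Binarize each right-hand side of length ≥ 3 by chaining fresh nonterminals (Y1, Y2, …): affected rules were S → L X2 A L; A → X2 X2 X1.

S ::= c | d | X1 L | X2 A | L Y1; L ::= X2 X2 | X1 X2; A ::= d | X2 Y3 | c; X1 ::= d; X2 ::= c; Y1 ::= X2 Y2; Y2 ::= A L; Y3 ::= X2 X1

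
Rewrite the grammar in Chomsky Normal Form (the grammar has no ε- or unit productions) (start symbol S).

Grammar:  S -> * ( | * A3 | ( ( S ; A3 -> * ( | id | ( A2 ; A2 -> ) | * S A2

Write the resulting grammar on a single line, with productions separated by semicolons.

Introduce a nonterminal for each terminal appearing in a rule of length ≥ 2: X1 → *, X2 → (.
Binarize each right-hand side of length ≥ 3 by chaining fresh nonterminals (Y1, Y2, …): affected rules were S → X2 X2 S; A2 → X1 S A2.

S -> X1 X2 | X1 A3 | X2 Y1; A3 -> X1 X2 | id | X2 A2; A2 -> ) | X1 Y2; X1 -> *; X2 -> (; Y1 -> X2 S; Y2 -> S A2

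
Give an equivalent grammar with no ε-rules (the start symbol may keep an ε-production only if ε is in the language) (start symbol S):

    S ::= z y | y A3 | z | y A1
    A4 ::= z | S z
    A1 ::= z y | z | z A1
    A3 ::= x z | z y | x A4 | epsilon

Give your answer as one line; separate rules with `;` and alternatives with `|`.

S ::= z y | y A3 | y | z | y A1; A4 ::= z | S z; A1 ::= z y | z | z A1; A3 ::= x z | z y | x A4

Nullable nonterminals: {A3}.
ε ∉ L(G), so no ε-production is kept.
Add the nullable-subset variants: S → y A3 gives y A3 | y.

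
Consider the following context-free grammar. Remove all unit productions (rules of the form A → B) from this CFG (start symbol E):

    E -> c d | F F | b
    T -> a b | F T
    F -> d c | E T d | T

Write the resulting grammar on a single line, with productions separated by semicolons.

E -> c d | F F | b; T -> a b | F T; F -> d c | E T d | a b | F T

Unit pairs: F ⇒* {T}.
For each unit pair (A, B), copy every non-unit production of B to A, then drop all unit productions.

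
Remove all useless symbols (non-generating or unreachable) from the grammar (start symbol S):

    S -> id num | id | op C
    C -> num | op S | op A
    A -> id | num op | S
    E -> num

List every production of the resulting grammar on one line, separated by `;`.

Generating nonterminals: {A, C, E, S}.
Reachable from S after that: {A, C, S}.
Removed useless symbols: {E} and every production mentioning them.

S -> id num | id | op C; C -> num | op S | op A; A -> id | num op | S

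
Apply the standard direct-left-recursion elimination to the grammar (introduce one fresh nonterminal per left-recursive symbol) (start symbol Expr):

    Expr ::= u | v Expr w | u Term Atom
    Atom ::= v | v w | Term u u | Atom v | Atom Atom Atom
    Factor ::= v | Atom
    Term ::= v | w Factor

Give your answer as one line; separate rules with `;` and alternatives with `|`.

Directly left-recursive nonterminal: Atom.
For Atom: α = {v, Atom Atom}, β = {v, v w, Term u u}. Rewrite as Atom → β Atom1 and Atom1 → α Atom1 | ε.

Expr ::= u | v Expr w | u Term Atom; Atom ::= v Atom1 | v w Atom1 | Term u u Atom1; Factor ::= v | Atom; Term ::= v | w Factor; Atom1 ::= v Atom1 | Atom Atom Atom1 | ε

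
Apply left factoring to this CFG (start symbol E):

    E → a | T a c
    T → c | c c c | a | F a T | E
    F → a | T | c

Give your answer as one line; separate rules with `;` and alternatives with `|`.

E → a | T a c; T → a | F a T | E | c T'; F → a | T | c; T' → ε | c c

T has alternatives sharing prefix 'c': factor to T → c T' with T' → ε | c c.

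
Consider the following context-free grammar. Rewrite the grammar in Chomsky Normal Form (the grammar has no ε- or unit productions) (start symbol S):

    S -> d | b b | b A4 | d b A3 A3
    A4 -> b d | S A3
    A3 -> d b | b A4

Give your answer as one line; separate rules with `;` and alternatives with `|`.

Introduce a nonterminal for each terminal appearing in a rule of length ≥ 2: X1 → b, X2 → d.
Binarize each right-hand side of length ≥ 3 by chaining fresh nonterminals (Y1, Y2, …): affected rules were S → X2 X1 A3 A3.

S -> d | X1 X1 | X1 A4 | X2 Y1; A4 -> X1 X2 | S A3; A3 -> X2 X1 | X1 A4; X1 -> b; X2 -> d; Y1 -> X1 Y2; Y2 -> A3 A3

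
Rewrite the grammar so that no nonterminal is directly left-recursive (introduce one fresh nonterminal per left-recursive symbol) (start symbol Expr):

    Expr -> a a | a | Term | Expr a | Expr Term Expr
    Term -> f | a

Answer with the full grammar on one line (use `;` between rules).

Expr -> a a Expr1 | a Expr1 | Term Expr1; Term -> f | a; Expr1 -> a Expr1 | Term Expr Expr1 | eps

Left recursion appears on Expr.
For Expr: α = {a, Term Expr}, β = {a a, a, Term}. Rewrite as Expr → β Expr1 and Expr1 → α Expr1 | ε.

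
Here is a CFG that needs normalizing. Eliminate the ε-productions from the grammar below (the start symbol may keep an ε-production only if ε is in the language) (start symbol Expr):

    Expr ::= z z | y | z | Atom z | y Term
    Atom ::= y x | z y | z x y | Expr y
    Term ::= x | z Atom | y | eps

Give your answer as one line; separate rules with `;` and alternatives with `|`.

The nullable symbols are {Term}.
ε ∉ L(G), so no ε-production is kept.

Expr ::= z z | y | z | Atom z | y Term; Atom ::= y x | z y | z x y | Expr y; Term ::= x | z Atom | y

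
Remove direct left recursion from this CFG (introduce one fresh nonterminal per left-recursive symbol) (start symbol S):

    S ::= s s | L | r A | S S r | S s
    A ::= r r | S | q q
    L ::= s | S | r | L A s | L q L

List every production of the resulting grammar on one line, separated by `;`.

S, L are directly left-recursive.
For S: α = {S r, s}, β = {s s, L, r A}. Rewrite as S → β S' and S' → α S' | ε.
For L: α = {A s, q L}, β = {s, S, r}. Rewrite as L → β L' and L' → α L' | ε.

S ::= s s S' | L S' | r A S'; A ::= r r | S | q q; L ::= s L' | S L' | r L'; S' ::= S r S' | s S' | ε; L' ::= A s L' | q L L' | ε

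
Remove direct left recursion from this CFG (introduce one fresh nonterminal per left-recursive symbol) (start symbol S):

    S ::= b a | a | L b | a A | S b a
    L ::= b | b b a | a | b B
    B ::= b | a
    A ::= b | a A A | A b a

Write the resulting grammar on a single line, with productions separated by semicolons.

Directly left-recursive nonterminals: S, A.
For S: α = {b a}, β = {b a, a, L b, a A}. Rewrite as S → β S' and S' → α S' | ε.
For A: α = {b a}, β = {b, a A A}. Rewrite as A → β A' and A' → α A' | ε.

S ::= b a S' | a S' | L b S' | a A S'; L ::= b | b b a | a | b B; B ::= b | a; A ::= b A' | a A A A'; S' ::= b a S' | eps; A' ::= b a A' | eps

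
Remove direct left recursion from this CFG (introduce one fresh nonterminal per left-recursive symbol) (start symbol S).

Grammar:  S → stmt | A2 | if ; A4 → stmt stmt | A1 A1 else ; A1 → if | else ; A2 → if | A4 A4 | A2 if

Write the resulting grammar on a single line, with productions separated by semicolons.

Directly left-recursive nonterminal: A2.
For A2: α = {if}, β = {if, A4 A4}. Rewrite as A2 → β A2' and A2' → α A2' | ε.

S → stmt | A2 | if; A4 → stmt stmt | A1 A1 else; A1 → if | else; A2 → if A2' | A4 A4 A2'; A2' → if A2' | ε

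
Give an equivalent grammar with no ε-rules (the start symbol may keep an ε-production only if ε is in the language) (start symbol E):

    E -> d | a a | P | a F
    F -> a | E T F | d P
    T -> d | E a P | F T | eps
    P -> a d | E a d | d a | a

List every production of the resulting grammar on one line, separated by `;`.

E -> d | a a | P | a F; F -> a | E T F | E F | d P; T -> d | E a P | F T | F; P -> a d | E a d | d a | a

Nullable set = {T}.
ε ∉ L(G), so no ε-production is kept.
Expand every rule over subsets of its nullable positions: F → E T F gives E T F | E F. T → F T gives F T | F.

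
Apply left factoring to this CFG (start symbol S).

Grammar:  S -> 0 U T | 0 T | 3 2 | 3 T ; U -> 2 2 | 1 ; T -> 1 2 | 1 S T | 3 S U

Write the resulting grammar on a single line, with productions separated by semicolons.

S -> 0 S' | 3 S''; U -> 2 2 | 1; T -> 3 S U | 1 T'; S' -> U T | T; S'' -> 2 | T; T' -> 2 | S T

S has alternatives sharing prefix '0': factor to S → 0 S' with S' → U T | T.
S has alternatives sharing prefix '3': factor to S → 3 S'' with S'' → 2 | T.
T has alternatives sharing prefix '1': factor to T → 1 T' with T' → 2 | S T.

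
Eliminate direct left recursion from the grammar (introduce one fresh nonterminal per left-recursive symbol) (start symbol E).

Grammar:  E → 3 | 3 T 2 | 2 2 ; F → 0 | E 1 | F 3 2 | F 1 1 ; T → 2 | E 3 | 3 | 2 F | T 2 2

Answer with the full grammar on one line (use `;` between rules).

Left recursion appears on F, T.
For F: α = {3 2, 1 1}, β = {0, E 1}. Rewrite as F → β F' and F' → α F' | ε.
For T: α = {2 2}, β = {2, E 3, 3, 2 F}. Rewrite as T → β T' and T' → α T' | ε.

E → 3 | 3 T 2 | 2 2; F → 0 F' | E 1 F'; T → 2 T' | E 3 T' | 3 T' | 2 F T'; F' → 3 2 F' | 1 1 F' | ε; T' → 2 2 T' | ε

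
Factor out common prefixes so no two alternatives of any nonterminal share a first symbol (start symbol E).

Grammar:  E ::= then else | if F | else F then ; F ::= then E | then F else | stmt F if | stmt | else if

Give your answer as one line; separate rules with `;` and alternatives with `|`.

F has alternatives sharing prefix 'then': factor to F → then F' with F' → E | F else.
F has alternatives sharing prefix 'stmt': factor to F → stmt F'' with F'' → F if | ε.

E ::= then else | if F | else F then; F ::= else if | then F' | stmt F''; F' ::= E | F else; F'' ::= F if | ε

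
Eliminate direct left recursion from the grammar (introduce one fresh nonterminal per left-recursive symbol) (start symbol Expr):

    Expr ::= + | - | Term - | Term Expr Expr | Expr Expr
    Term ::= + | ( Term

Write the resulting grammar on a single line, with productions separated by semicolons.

Expr ::= + Expr1 | - Expr1 | Term - Expr1 | Term Expr Expr Expr1; Term ::= + | ( Term; Expr1 ::= Expr Expr1 | ε

Expr is directly left-recursive.
For Expr: α = {Expr}, β = {+, -, Term -, Term Expr Expr}. Rewrite as Expr → β Expr1 and Expr1 → α Expr1 | ε.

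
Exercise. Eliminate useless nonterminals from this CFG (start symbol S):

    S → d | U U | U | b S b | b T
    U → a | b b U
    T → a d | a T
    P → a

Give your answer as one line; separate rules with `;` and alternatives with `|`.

Generating nonterminals: {P, S, T, U}.
Reachable from S after that: {S, T, U}.
Removed useless symbols: {P} and every production mentioning them.

S → d | U U | U | b S b | b T; U → a | b b U; T → a d | a T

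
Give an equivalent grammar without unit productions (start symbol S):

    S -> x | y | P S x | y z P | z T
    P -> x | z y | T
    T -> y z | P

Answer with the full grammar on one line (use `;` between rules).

S -> x | y | P S x | y z P | z T; P -> x | z y | y z; T -> x | z y | y z

Unit pairs: P ⇒* {T}; T ⇒* {P}.
For each unit pair (A, B), copy every non-unit production of B to A, then drop all unit productions.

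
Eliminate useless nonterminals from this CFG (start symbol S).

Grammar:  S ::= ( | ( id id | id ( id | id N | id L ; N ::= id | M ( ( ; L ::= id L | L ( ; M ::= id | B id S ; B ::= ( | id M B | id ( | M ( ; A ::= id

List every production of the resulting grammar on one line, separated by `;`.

S ::= ( | ( id id | id ( id | id N; N ::= id | M ( (; M ::= id | B id S; B ::= ( | id M B | id ( | M (

Generating nonterminals: {A, B, M, N, S}.
Reachable from S after that: {B, M, N, S}.
Removed useless symbols: {A, L} and every production mentioning them.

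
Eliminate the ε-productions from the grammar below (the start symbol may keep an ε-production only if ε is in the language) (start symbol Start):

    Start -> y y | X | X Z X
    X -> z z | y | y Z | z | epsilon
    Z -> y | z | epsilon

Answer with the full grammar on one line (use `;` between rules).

Nullable set = {Start, X, Z}.
ε ∈ L(G) since Start is nullable, so keep Start → ε.
For each production, add variants omitting each subset of nullable occurrences: Start → X Z X gives X Z X | X Z | X X | Z X | Z.

Start -> y y | X | X Z X | X Z | X X | Z X | Z | epsilon; X -> z z | y | y Z | z; Z -> y | z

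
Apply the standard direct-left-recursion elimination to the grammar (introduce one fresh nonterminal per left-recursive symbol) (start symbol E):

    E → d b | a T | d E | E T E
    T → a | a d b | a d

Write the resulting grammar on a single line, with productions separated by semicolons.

E → d b E' | a T E' | d E E'; T → a | a d b | a d; E' → T E E' | ε

E is directly left-recursive.
For E: α = {T E}, β = {d b, a T, d E}. Rewrite as E → β E' and E' → α E' | ε.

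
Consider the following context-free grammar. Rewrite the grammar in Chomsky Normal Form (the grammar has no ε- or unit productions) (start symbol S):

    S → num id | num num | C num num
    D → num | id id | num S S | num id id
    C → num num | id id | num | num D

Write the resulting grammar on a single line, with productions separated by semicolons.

Introduce a nonterminal for each terminal appearing in a rule of length ≥ 2: X1 → num, X2 → id.
Binarize each right-hand side of length ≥ 3 by chaining fresh nonterminals (Y1, Y2, …): affected rules were S → C X1 X1; D → X1 S S; D → X1 X2 X2.

S → X1 X2 | X1 X1 | C Y1; D → num | X2 X2 | X1 Y2 | X1 Y3; C → X1 X1 | X2 X2 | num | X1 D; X1 → num; X2 → id; Y1 → X1 X1; Y2 → S S; Y3 → X2 X2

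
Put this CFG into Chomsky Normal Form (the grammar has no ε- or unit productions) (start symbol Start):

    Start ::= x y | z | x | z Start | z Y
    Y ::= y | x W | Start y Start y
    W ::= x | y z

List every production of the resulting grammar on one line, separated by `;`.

Introduce a nonterminal for each terminal appearing in a rule of length ≥ 2: X1 → x, X2 → y, X3 → z.
Binarize each right-hand side of length ≥ 3 by chaining fresh nonterminals (Y1, Y2, …): affected rules were Y → Start X2 Start X2.

Start ::= X1 X2 | z | x | X3 Start | X3 Y; Y ::= y | X1 W | Start Y1; W ::= x | X2 X3; X1 ::= x; X2 ::= y; X3 ::= z; Y1 ::= X2 Y2; Y2 ::= Start X2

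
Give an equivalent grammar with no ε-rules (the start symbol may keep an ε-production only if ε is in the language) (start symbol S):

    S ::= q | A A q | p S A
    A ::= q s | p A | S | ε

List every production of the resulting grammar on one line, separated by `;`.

S ::= q | A A q | A q | p S A | p S; A ::= q s | p A | p | S

Nullable nonterminals: {A}.
ε ∉ L(G), so no ε-production is kept.
Add the nullable-subset variants: S → A A q gives A A q | A q. S → p S A gives p S A | p S. A → p A gives p A | p.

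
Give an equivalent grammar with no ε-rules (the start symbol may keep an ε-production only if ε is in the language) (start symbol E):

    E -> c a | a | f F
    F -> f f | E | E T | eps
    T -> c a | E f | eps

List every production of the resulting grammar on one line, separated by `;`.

The nullable symbols are {F, T}.
ε ∉ L(G), so no ε-production is kept.
Add the nullable-subset variants: E → f F gives f F | f.

E -> c a | a | f F | f; F -> f f | E | E T; T -> c a | E f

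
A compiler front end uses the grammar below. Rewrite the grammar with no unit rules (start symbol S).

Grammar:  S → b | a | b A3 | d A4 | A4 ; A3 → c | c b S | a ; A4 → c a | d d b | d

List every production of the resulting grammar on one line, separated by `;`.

S → c a | d d b | d | b | a | b A3 | d A4; A3 → c | c b S | a; A4 → c a | d d b | d

Unit pairs: S ⇒* {A4}.
For every A with A ⇒* B via unit rules, add B's non-unit alternatives to A; then delete every rule of the form X → Y.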